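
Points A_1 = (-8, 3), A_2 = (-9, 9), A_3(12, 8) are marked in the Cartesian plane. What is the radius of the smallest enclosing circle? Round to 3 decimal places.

Side lengths²: A_1A_2² = 37, A_1A_3² = 425, A_2A_3² = 442.
Since A_2A_3² = 442 < 425 + 37 = 462, the triangle is acute, so the smallest enclosing circle is the circumcircle.
Circumcentre = (1.46, 7.66), r² = 111.2072.
r = √(111.2072) ≈ 10.545.

10.545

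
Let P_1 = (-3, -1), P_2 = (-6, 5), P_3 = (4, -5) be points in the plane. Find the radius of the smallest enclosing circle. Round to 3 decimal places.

7.071

Side lengths²: P_1P_2² = 45, P_1P_3² = 65, P_2P_3² = 200.
Since P_2P_3² = 200 ≥ 65 + 45 = 110, the angle opposite P_2P_3 is not acute, so the smallest enclosing circle has P_2P_3 as diameter.
Centre = midpoint of P_2P_3 = (-1, 0), r² = 200/4 = 50.
r = √50 ≈ 7.071.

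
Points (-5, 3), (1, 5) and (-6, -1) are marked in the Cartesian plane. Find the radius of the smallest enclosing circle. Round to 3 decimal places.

Call the three points A, B, C in the order given.
Side lengths²: AB² = 40, AC² = 17, BC² = 85.
Since BC² = 85 ≥ 40 + 17 = 57, the angle opposite BC is not acute, so the smallest enclosing circle has BC as diameter.
Centre = midpoint of BC = (-2.5, 2), r² = 85/4 = 21.25.
r = √(21.25) ≈ 4.610.

4.610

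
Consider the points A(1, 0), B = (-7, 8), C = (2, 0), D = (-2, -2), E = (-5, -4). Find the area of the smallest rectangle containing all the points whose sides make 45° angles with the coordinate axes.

93.5

In coordinates u = x + y, v = x − y the rectangle is axis-aligned; the map (x,y)→(u,v) scales areas by 2.
u-values: 1, 1, 2, -4, -9; range = 2 − (-9) = 11.
v-values: 1, -15, 2, 0, -1; range = 2 − (-15) = 17.
Area = (11 × 17) / 2 = 93.5.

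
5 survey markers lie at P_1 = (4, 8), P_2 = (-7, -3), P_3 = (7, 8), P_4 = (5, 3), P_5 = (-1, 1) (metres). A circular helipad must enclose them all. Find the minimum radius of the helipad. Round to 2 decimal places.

By Welzl's lemma the MEC is supported by two points (diametrically opposite) or three points (on a circumcircle).
The farthest pair is P_2–P_3 with squared distance 317. The circle on this segment as diameter has centre (0, 2.5) and r² = 317/4 = 79.25.
Check P_1: distance² to centre = 46.25 ≤ 79.25, so it lies inside.
All remaining points lie in this disk, and no smaller disk contains both endpoints, so this is the minimum enclosing circle.
r = √(79.25) ≈ 8.90.

8.90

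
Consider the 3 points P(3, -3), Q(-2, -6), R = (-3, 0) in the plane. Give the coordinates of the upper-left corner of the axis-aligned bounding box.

x-range [-3, 3], y-range [-6, 0].
The upper-left corner is (-3, 0).

(-3, 0)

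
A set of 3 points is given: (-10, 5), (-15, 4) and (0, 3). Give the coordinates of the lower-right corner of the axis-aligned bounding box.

x-range [-15, 0], y-range [3, 5].
The lower-right corner is (0, 3).

(0, 3)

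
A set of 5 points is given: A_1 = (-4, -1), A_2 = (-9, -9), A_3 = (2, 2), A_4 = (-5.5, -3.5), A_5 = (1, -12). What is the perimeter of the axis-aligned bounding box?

Width = max x − min x = 2 − (-9) = 11.
Height = max y − min y = 2 − (-12) = 14.
Perimeter = 2(11 + 14) = 50.

50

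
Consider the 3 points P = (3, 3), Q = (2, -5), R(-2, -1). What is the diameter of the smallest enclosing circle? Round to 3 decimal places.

8.112

Side lengths²: PQ² = 65, PR² = 41, QR² = 32.
Since PQ² = 65 < 41 + 32 = 73, the triangle is acute, so the smallest enclosing circle is the circumcircle.
Circumcentre = (37/18, -17/18), r² = 2665/162.
Diameter = 2r = 2√(2665/162) ≈ 8.112.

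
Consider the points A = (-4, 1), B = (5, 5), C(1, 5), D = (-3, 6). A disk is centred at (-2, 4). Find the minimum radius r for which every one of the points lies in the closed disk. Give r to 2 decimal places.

7.07

The required radius is the distance from (-2, 4) to the farthest point.
Squared distances: 13, 50, 10, 5.
Maximum is 50, attained at B.
r = √50 ≈ 7.07.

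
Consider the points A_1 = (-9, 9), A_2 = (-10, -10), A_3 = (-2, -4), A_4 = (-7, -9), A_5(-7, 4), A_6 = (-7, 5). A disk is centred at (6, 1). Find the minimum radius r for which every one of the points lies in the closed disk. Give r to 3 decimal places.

19.416

The required radius is the distance from (6, 1) to the farthest point.
Squared distances: 289, 377, 89, 269, 178, 185.
Maximum is 377, attained at A_2.
r = √377 ≈ 19.416.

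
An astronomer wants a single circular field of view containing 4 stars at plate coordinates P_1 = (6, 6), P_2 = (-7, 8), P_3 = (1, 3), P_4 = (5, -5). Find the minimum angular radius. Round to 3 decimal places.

8.846

The farthest pair is P_2–P_4 with squared distance 313. The circle on this segment as diameter has centre (-1, 1.5) and r² = 313/4 = 78.25.
Check P_1: distance² to centre = 69.25 ≤ 78.25, so it lies inside.
All remaining points lie in this disk, and no smaller disk contains both endpoints, so this is the minimum enclosing circle.
r = √(78.25) ≈ 8.846.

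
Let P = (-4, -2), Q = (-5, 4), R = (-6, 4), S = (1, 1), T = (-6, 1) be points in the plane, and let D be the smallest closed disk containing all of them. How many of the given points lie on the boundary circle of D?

3

A smallest enclosing disk is always determined by at most three of the input points on its boundary.
The minimum enclosing circle is determined by three boundary points: P, R, S.
Their circumcentre is (-17/6, 31/18) with r² = 2465/162.
The farthest remaining point T is at distance² 1709/162 ≤ 2465/162.
The points at distance exactly r from the centre are P, R, S — 3 points.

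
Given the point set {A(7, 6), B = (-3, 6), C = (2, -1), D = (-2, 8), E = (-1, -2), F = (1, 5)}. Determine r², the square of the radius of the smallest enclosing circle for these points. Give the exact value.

The minimum enclosing circle of a finite set is fixed by two of the points (as a diameter) or three (as a circumcircle).
The minimum enclosing circle is determined by three boundary points: A, D, E.
Their circumcentre is (37/22, 73/22) with r² = 8585/242.
The farthest remaining point B is at distance² 7045/242 ≤ 8585/242.

8585/242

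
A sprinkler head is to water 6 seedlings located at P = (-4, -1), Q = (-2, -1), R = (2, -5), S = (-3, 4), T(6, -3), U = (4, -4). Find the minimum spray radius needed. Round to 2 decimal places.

The minimum enclosing circle of a finite set is fixed by two of the points (as a diameter) or three (as a circumcircle).
The farthest pair is S–T with squared distance 130. The circle on this segment as diameter has centre (1.5, 0.5) and r² = 130/4 = 32.5.
Check P: distance² to centre = 32.5 ≤ 32.5, so it lies inside.
All remaining points lie in this disk, and no smaller disk contains both endpoints, so this is the minimum enclosing circle.
r = √(32.5) ≈ 5.70.

5.70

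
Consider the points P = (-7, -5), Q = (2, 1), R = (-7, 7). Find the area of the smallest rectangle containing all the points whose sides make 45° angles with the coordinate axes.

112.5

In coordinates u = x + y, v = x − y the rectangle is axis-aligned; the map (x,y)→(u,v) scales areas by 2.
u-values: -12, 3, 0; range = 3 − (-12) = 15.
v-values: -2, 1, -14; range = 1 − (-14) = 15.
Area = (15 × 15) / 2 = 112.5.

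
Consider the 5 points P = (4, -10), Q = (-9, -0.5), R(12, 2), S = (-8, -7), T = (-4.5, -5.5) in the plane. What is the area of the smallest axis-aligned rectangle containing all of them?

252

x ranges over [-9, 12], width 21.
y ranges over [-10, 2], height 12.
Area = 21 × 12 = 252.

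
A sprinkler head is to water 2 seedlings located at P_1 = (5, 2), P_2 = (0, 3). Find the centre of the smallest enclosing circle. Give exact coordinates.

The smallest circle enclosing two points has them as diameter endpoints.
Centre = midpoint = (2.5, 2.5); r² = |P_1P_2|²/4 = 26/4 = 6.5.
Centre = (2.5, 2.5).

(2.5, 2.5)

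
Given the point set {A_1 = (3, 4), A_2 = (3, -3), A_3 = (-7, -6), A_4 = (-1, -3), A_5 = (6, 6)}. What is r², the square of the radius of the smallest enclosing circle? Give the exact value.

The farthest pair is A_3–A_5 with squared distance 313. The circle on this segment as diameter has centre (-0.5, 0) and r² = 313/4 = 78.25.
Check A_1: distance² to centre = 28.25 ≤ 78.25, so it lies inside.
All remaining points lie in this disk, and no smaller disk contains both endpoints, so this is the minimum enclosing circle.

78.25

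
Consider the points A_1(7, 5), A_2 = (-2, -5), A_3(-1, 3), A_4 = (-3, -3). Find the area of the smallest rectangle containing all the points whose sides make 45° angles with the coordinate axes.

66.5

In coordinates u = x + y, v = x − y the rectangle is axis-aligned; the map (x,y)→(u,v) scales areas by 2.
u-values: 12, -7, 2, -6; range = 12 − (-7) = 19.
v-values: 2, 3, -4, 0; range = 3 − (-4) = 7.
Area = (19 × 7) / 2 = 66.5.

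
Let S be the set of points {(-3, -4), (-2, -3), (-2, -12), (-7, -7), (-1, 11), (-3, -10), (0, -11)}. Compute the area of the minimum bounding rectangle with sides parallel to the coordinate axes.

161

x ranges over [-7, 0], width 7.
y ranges over [-12, 11], height 23.
Area = 7 × 23 = 161.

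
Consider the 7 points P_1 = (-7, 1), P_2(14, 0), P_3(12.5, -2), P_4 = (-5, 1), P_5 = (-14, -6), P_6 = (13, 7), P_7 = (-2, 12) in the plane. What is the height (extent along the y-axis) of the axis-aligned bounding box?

max y = 12, min y = -6, so height = 18.

18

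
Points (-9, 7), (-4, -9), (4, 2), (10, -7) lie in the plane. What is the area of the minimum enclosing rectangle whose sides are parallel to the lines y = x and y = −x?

In coordinates u = x + y, v = x − y the rectangle is axis-aligned; the map (x,y)→(u,v) scales areas by 2.
u-values: -2, -13, 6, 3; range = 6 − (-13) = 19.
v-values: -16, 5, 2, 17; range = 17 − (-16) = 33.
Area = (19 × 33) / 2 = 313.5.

313.5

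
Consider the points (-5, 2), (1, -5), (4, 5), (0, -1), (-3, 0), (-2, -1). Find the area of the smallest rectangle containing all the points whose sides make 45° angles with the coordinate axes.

84.5

In coordinates u = x + y, v = x − y the rectangle is axis-aligned; the map (x,y)→(u,v) scales areas by 2.
u-values: -3, -4, 9, -1, -3, -3; range = 9 − (-4) = 13.
v-values: -7, 6, -1, 1, -3, -1; range = 6 − (-7) = 13.
Area = (13 × 13) / 2 = 84.5.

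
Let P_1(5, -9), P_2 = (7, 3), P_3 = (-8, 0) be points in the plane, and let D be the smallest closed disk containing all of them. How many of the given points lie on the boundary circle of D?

Side lengths²: P_1P_2² = 148, P_1P_3² = 250, P_2P_3² = 234.
Since P_1P_3² = 250 < 234 + 148 = 382, the triangle is acute, so the smallest enclosing circle is the circumcircle.
Circumcentre = (6/29, -59/29), r² = 60125/841.
The points at distance exactly r from the centre are P_1, P_2, P_3 — 3 points.

3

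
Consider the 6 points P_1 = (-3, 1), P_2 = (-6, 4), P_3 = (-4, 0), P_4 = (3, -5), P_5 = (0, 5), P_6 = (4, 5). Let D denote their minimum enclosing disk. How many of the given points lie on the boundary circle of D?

3

The minimum enclosing circle is determined by three boundary points: P_2, P_4, P_6.
Their circumcentre is (-13/22, 9/22) with r² = 10201/242.
The farthest remaining point P_5 is at distance² 5185/242 ≤ 10201/242.
The points at distance exactly r from the centre are P_2, P_4, P_6 — 3 points.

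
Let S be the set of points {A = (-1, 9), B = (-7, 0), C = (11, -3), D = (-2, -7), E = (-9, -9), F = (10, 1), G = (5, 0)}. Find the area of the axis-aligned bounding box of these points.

360

x ranges over [-9, 11], width 20.
y ranges over [-9, 9], height 18.
Area = 20 × 18 = 360.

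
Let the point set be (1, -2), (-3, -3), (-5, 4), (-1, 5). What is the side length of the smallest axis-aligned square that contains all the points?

The bounding box has width 6 and height 8.
An axis-aligned square enclosing the set must have side ≥ max(width, height).
So the minimum side is max(6, 8) = 8.

8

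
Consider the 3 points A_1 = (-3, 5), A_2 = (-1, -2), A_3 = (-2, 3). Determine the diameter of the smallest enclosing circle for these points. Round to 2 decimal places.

Side lengths²: A_1A_2² = 53, A_1A_3² = 5, A_2A_3² = 26.
Since A_1A_2² = 53 ≥ 26 + 5 = 31, the angle opposite A_1A_2 is not acute, so the smallest enclosing circle has A_1A_2 as diameter.
Centre = midpoint of A_1A_2 = (-2, 1.5), r² = 53/4 = 13.25.
Diameter = 2r = 2√(13.25) ≈ 7.28.

7.28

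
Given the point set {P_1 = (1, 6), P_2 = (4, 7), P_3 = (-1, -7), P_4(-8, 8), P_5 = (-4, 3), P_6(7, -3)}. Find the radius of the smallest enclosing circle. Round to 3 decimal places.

9.304

By Welzl's lemma the MEC is supported by two points (diametrically opposite) or three points (on a circumcircle).
The minimum enclosing circle is determined by three boundary points: P_3, P_4, P_6.
Their circumcentre is (-24/37, 85/37) with r² = 118505/1369.
The farthest remaining point P_2 is at distance² 59860/1369 ≤ 118505/1369.
r = √(118505/1369) ≈ 9.304.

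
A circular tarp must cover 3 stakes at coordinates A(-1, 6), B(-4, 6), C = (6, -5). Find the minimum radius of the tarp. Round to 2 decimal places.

Side lengths²: AB² = 9, AC² = 170, BC² = 221.
Since BC² = 221 ≥ 170 + 9 = 179, the angle opposite BC is not acute, so the smallest enclosing circle has BC as diameter.
Centre = midpoint of BC = (1, 0.5), r² = 221/4 = 55.25.
r = √(55.25) ≈ 7.43.

7.43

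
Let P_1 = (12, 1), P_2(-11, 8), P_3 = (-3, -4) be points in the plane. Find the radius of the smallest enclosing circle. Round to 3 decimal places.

Side lengths²: P_1P_2² = 578, P_1P_3² = 250, P_2P_3² = 208.
Since P_1P_2² = 578 ≥ 250 + 208 = 458, the angle opposite P_1P_2 is not acute, so the smallest enclosing circle has P_1P_2 as diameter.
Centre = midpoint of P_1P_2 = (0.5, 4.5), r² = 578/4 = 144.5.
r = √(144.5) ≈ 12.021.

12.021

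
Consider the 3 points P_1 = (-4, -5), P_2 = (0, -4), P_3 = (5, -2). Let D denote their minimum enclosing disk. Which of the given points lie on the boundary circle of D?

P_1, P_3

Side lengths²: P_1P_2² = 17, P_1P_3² = 90, P_2P_3² = 29.
Since P_1P_3² = 90 ≥ 29 + 17 = 46, the angle opposite P_1P_3 is not acute, so the smallest enclosing circle has P_1P_3 as diameter.
Centre = midpoint of P_1P_3 = (0.5, -3.5), r² = 90/4 = 22.5.
The points at distance exactly r from the centre are P_1, P_3 — 2 points.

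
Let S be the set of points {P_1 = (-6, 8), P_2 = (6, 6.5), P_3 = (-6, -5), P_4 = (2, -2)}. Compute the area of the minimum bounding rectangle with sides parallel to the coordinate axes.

156

x ranges over [-6, 6], width 12.
y ranges over [-5, 8], height 13.
Area = 12 × 13 = 156.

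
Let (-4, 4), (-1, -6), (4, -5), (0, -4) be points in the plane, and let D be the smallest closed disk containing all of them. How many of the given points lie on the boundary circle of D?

By Welzl's lemma the MEC is supported by two points (diametrically opposite) or three points (on a circumcircle).
The farthest pair is (-4, 4)–(4, -5) with squared distance 145. The circle on this segment as diameter has centre (0, -0.5) and r² = 145/4 = 36.25.
Check (-1, -6): distance² to centre = 31.25 ≤ 36.25, so it lies inside.
All remaining points lie in this disk, and no smaller disk contains both endpoints, so this is the minimum enclosing circle.
The points at distance exactly r from the centre are (-4, 4), (4, -5) — 2 points.

2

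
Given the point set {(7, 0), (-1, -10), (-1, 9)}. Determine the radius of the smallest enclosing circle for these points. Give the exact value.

Call the three points A, B, C in the order given.
Side lengths²: AB² = 164, AC² = 145, BC² = 361.
Since BC² = 361 ≥ 164 + 145 = 309, the angle opposite BC is not acute, so the smallest enclosing circle has BC as diameter.
Centre = midpoint of BC = (-1, -0.5), r² = 361/4 = 90.25.
r = √(90.25) = 9.5.

9.5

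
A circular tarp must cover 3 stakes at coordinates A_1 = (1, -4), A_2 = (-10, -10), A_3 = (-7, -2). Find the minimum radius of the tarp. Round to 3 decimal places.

Side lengths²: A_1A_2² = 157, A_1A_3² = 68, A_2A_3² = 73.
Since A_1A_2² = 157 ≥ 73 + 68 = 141, the angle opposite A_1A_2 is not acute, so the smallest enclosing circle has A_1A_2 as diameter.
Centre = midpoint of A_1A_2 = (-4.5, -7), r² = 157/4 = 39.25.
r = √(39.25) ≈ 6.265.

6.265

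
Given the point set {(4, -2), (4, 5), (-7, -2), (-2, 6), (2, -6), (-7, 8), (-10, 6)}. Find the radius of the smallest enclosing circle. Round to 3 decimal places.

The minimum enclosing circle is determined by three boundary points: (4, 5), (2, -6), (-10, 6).
Their circumcentre is (-87/26, 17/26) with r² = 24625/338.
The farthest remaining point (-7, 8) is at distance² 22753/338 ≤ 24625/338.
r = √(24625/338) ≈ 8.536.

8.536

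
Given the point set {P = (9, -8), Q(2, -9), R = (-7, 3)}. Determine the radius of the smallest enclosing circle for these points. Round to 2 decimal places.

Side lengths²: PQ² = 50, PR² = 377, QR² = 225.
Since PR² = 377 ≥ 225 + 50 = 275, the angle opposite PR is not acute, so the smallest enclosing circle has PR as diameter.
Centre = midpoint of PR = (1, -2.5), r² = 377/4 = 94.25.
r = √(94.25) ≈ 9.71.

9.71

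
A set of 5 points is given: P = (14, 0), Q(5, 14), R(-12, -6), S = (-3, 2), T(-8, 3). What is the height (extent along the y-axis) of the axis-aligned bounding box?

max y = 14, min y = -6, so height = 20.

20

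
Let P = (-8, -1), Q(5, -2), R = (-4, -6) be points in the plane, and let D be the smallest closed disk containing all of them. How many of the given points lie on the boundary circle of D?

2

Side lengths²: PQ² = 170, PR² = 41, QR² = 97.
Since PQ² = 170 ≥ 97 + 41 = 138, the angle opposite PQ is not acute, so the smallest enclosing circle has PQ as diameter.
Centre = midpoint of PQ = (-1.5, -1.5), r² = 170/4 = 42.5.
The points at distance exactly r from the centre are P, Q — 2 points.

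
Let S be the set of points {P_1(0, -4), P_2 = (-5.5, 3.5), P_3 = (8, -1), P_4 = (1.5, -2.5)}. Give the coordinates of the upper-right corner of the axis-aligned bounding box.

(8, 3.5)

x-range [-5.5, 8], y-range [-4, 3.5].
The upper-right corner is (8, 3.5).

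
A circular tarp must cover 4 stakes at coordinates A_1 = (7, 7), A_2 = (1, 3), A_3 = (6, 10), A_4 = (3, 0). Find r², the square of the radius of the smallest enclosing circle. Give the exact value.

By Welzl's lemma the MEC is supported by two points (diametrically opposite) or three points (on a circumcircle).
The farthest pair is A_3–A_4 with squared distance 109. The circle on this segment as diameter has centre (4.5, 5) and r² = 109/4 = 27.25.
Check A_1: distance² to centre = 10.25 ≤ 27.25, so it lies inside.
All remaining points lie in this disk, and no smaller disk contains both endpoints, so this is the minimum enclosing circle.

27.25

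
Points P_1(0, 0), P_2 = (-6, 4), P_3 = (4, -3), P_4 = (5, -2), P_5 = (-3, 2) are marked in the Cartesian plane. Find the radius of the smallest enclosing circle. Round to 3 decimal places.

6.265

The farthest pair is P_2–P_4 with squared distance 157. The circle on this segment as diameter has centre (-0.5, 1) and r² = 157/4 = 39.25.
Check P_1: distance² to centre = 1.25 ≤ 39.25, so it lies inside.
All remaining points lie in this disk, and no smaller disk contains both endpoints, so this is the minimum enclosing circle.
r = √(39.25) ≈ 6.265.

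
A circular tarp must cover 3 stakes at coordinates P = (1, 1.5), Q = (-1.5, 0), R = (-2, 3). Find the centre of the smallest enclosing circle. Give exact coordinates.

Side lengths²: PQ² = 8.5, PR² = 11.25, QR² = 9.25.
Since PR² = 11.25 < 9.25 + 8.5 = 17.75, the triangle is acute, so the smallest enclosing circle is the circumcircle.
Circumcentre = (-35/44, 73/44), r² = 3145/968.
Centre = (-35/44, 73/44).

(-35/44, 73/44)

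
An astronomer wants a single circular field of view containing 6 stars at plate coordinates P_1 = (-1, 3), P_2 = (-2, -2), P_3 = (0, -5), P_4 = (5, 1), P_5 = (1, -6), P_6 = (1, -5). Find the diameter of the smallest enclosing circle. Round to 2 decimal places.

A smallest enclosing disk is always determined by at most three of the input points on its boundary.
The minimum enclosing circle is determined by three boundary points: P_1, P_4, P_5.
Their circumcentre is (0.9, -1.3) with r² = 22.1.
The farthest remaining point P_3 is at distance² 14.5 ≤ 22.1.
Diameter = 2r = 2√(22.1) ≈ 9.40.

9.40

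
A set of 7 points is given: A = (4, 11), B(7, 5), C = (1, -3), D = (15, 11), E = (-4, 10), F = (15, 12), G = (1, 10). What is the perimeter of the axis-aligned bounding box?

68

Width = max x − min x = 15 − (-4) = 19.
Height = max y − min y = 12 − (-3) = 15.
Perimeter = 2(19 + 15) = 68.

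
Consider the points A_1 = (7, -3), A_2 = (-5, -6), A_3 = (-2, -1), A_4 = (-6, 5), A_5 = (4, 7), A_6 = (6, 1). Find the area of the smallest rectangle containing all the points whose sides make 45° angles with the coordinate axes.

In coordinates u = x + y, v = x − y the rectangle is axis-aligned; the map (x,y)→(u,v) scales areas by 2.
u-values: 4, -11, -3, -1, 11, 7; range = 11 − (-11) = 22.
v-values: 10, 1, -1, -11, -3, 5; range = 10 − (-11) = 21.
Area = (22 × 21) / 2 = 231.

231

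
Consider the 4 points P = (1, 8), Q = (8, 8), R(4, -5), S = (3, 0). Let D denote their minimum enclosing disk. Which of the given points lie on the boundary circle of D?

By Welzl's lemma the MEC is supported by two points (diametrically opposite) or three points (on a circumcircle).
The minimum enclosing circle is determined by three boundary points: P, Q, R.
Their circumcentre is (4.5, 51/26) with r² = 16465/338.
The farthest remaining point S is at distance² 2061/338 ≤ 16465/338.
The points at distance exactly r from the centre are P, Q, R — 3 points.

P, Q, R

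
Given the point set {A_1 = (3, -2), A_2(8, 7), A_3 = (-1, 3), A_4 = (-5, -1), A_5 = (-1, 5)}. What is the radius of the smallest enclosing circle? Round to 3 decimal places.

7.632

The minimum enclosing circle of a finite set is fixed by two of the points (as a diameter) or three (as a circumcircle).
The farthest pair is A_2–A_4 with squared distance 233. The circle on this segment as diameter has centre (1.5, 3) and r² = 233/4 = 58.25.
Check A_1: distance² to centre = 27.25 ≤ 58.25, so it lies inside.
All remaining points lie in this disk, and no smaller disk contains both endpoints, so this is the minimum enclosing circle.
r = √(58.25) ≈ 7.632.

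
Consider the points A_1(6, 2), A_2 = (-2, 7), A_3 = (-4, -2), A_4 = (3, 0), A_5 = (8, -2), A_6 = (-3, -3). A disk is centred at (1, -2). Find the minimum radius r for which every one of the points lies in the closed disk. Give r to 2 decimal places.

9.49

The required radius is the distance from (1, -2) to the farthest point.
Squared distances: 41, 90, 25, 8, 49, 17.
Maximum is 90, attained at A_2.
r = √90 ≈ 9.49.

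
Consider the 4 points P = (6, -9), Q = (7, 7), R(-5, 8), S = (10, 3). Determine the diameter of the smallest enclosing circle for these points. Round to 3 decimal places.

20.248

By Welzl's lemma the MEC is supported by two points (diametrically opposite) or three points (on a circumcircle).
The farthest pair is P–R with squared distance 410. The circle on this segment as diameter has centre (0.5, -0.5) and r² = 410/4 = 102.5.
Check Q: distance² to centre = 98.5 ≤ 102.5, so it lies inside.
All remaining points lie in this disk, and no smaller disk contains both endpoints, so this is the minimum enclosing circle.
Diameter = 2r = 2√(102.5) ≈ 20.248.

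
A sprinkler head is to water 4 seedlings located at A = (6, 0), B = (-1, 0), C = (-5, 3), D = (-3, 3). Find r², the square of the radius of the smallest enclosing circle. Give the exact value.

32.5

By Welzl's lemma the MEC is supported by two points (diametrically opposite) or three points (on a circumcircle).
The farthest pair is A–C with squared distance 130. The circle on this segment as diameter has centre (0.5, 1.5) and r² = 130/4 = 32.5.
Check B: distance² to centre = 4.5 ≤ 32.5, so it lies inside.
All remaining points lie in this disk, and no smaller disk contains both endpoints, so this is the minimum enclosing circle.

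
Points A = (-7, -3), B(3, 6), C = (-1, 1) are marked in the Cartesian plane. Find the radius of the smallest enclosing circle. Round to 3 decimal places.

6.727

Side lengths²: AB² = 181, AC² = 52, BC² = 41.
Since AB² = 181 ≥ 52 + 41 = 93, the angle opposite AB is not acute, so the smallest enclosing circle has AB as diameter.
Centre = midpoint of AB = (-2, 1.5), r² = 181/4 = 45.25.
r = √(45.25) ≈ 6.727.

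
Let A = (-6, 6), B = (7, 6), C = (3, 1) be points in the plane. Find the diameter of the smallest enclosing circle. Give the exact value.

13

Side lengths²: AB² = 169, AC² = 106, BC² = 41.
Since AB² = 169 ≥ 106 + 41 = 147, the angle opposite AB is not acute, so the smallest enclosing circle has AB as diameter.
Centre = midpoint of AB = (0.5, 6), r² = 169/4 = 42.25.
Diameter = 2r = 2√(42.25) = 13.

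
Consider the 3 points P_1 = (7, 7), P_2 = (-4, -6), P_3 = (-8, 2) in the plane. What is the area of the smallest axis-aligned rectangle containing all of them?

x ranges over [-8, 7], width 15.
y ranges over [-6, 7], height 13.
Area = 15 × 13 = 195.

195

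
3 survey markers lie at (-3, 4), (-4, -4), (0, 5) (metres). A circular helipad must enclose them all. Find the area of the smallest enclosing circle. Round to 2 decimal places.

Call the three points A, B, C in the order given.
Side lengths²: AB² = 65, AC² = 10, BC² = 97.
Since BC² = 97 ≥ 65 + 10 = 75, the angle opposite BC is not acute, so the smallest enclosing circle has BC as diameter.
Centre = midpoint of BC = (-2, 0.5), r² = 97/4 = 24.25.
Area = π·r² = π·24.25 ≈ 76.18.

76.18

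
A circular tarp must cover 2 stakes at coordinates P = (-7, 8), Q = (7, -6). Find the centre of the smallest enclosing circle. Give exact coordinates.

The smallest circle enclosing two points has them as diameter endpoints.
Centre = midpoint = (0, 1); r² = |PQ|²/4 = 392/4 = 98.
Centre = (0, 1).

(0, 1)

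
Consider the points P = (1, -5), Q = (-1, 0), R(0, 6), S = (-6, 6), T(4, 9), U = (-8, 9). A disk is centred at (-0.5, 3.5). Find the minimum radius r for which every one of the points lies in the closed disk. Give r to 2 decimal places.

9.30

The required radius is the distance from (-0.5, 3.5) to the farthest point.
Squared distances: 74.5, 12.5, 6.5, 36.5, 50.5, 86.5.
Maximum is 86.5, attained at U.
r = √(86.5) ≈ 9.30.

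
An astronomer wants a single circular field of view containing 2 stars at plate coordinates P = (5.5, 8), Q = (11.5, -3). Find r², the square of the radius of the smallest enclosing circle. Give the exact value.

39.25

The smallest circle enclosing two points has them as diameter endpoints.
Centre = midpoint = (8.5, 2.5); r² = |PQ|²/4 = 157/4 = 39.25.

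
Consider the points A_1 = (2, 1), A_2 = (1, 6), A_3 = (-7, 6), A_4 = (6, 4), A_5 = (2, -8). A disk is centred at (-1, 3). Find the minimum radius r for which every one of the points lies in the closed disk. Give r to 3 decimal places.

11.402

The required radius is the distance from (-1, 3) to the farthest point.
Squared distances: 13, 13, 45, 50, 130.
Maximum is 130, attained at A_5.
r = √130 ≈ 11.402.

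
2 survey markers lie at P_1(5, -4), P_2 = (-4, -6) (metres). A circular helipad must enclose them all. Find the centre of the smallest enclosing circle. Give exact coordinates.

(0.5, -5)

The smallest circle enclosing two points has them as diameter endpoints.
Centre = midpoint = (0.5, -5); r² = |P_1P_2|²/4 = 85/4 = 21.25.
Centre = (0.5, -5).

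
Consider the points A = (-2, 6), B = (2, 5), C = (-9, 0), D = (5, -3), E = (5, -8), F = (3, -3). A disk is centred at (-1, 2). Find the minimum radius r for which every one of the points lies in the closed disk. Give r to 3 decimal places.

11.662

The required radius is the distance from (-1, 2) to the farthest point.
Squared distances: 17, 18, 68, 61, 136, 41.
Maximum is 136, attained at E.
r = √136 ≈ 11.662.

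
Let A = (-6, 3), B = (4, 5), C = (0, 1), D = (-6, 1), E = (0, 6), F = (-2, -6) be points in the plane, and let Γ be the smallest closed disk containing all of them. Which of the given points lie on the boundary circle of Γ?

A smallest enclosing disk is always determined by at most three of the input points on its boundary.
The minimum enclosing circle is determined by three boundary points: A, B, F.
Their circumcentre is (-23/98, 17/98) with r² = 197977/4802.
The farthest remaining point E is at distance² 163285/4802 ≤ 197977/4802.
The points at distance exactly r from the centre are A, B, F — 3 points.

A, B, F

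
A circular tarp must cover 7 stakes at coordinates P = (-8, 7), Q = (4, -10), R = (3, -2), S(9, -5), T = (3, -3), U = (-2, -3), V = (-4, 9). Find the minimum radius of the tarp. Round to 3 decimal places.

10.558

The minimum enclosing circle of a finite set is fixed by two of the points (as a diameter) or three (as a circumcircle).
The minimum enclosing circle is determined by three boundary points: P, Q, S.
Their circumcentre is (-31/58, -27/58) with r² = 187489/1682.
The farthest remaining point V is at distance² 170901/1682 ≤ 187489/1682.
r = √(187489/1682) ≈ 10.558.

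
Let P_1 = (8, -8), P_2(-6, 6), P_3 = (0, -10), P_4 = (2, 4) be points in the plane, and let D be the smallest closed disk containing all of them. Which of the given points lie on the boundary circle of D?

The farthest pair is P_1–P_2 with squared distance 392. The circle on this segment as diameter has centre (1, -1) and r² = 392/4 = 98.
Check P_3: distance² to centre = 82 ≤ 98, so it lies inside.
All remaining points lie in this disk, and no smaller disk contains both endpoints, so this is the minimum enclosing circle.
The points at distance exactly r from the centre are P_1, P_2 — 2 points.

P_1, P_2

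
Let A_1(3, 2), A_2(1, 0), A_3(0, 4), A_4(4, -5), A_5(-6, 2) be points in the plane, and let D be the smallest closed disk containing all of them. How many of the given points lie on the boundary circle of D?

A smallest enclosing disk is always determined by at most three of the input points on its boundary.
The farthest pair is A_4–A_5 with squared distance 149. The circle on this segment as diameter has centre (-1, -1.5) and r² = 149/4 = 37.25.
Check A_1: distance² to centre = 28.25 ≤ 37.25, so it lies inside.
All remaining points lie in this disk, and no smaller disk contains both endpoints, so this is the minimum enclosing circle.
The points at distance exactly r from the centre are A_4, A_5 — 2 points.

2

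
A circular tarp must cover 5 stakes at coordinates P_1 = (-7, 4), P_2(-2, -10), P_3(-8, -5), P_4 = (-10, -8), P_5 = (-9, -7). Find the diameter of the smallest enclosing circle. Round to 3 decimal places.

14.866

The farthest pair is P_1–P_2 with squared distance 221. The circle on this segment as diameter has centre (-4.5, -3) and r² = 221/4 = 55.25.
Check P_3: distance² to centre = 16.25 ≤ 55.25, so it lies inside.
All remaining points lie in this disk, and no smaller disk contains both endpoints, so this is the minimum enclosing circle.
Diameter = 2r = 2√(55.25) ≈ 14.866.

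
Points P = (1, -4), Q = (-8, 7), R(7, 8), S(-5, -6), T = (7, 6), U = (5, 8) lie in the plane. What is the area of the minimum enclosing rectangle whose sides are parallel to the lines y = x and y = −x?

In coordinates u = x + y, v = x − y the rectangle is axis-aligned; the map (x,y)→(u,v) scales areas by 2.
u-values: -3, -1, 15, -11, 13, 13; range = 15 − (-11) = 26.
v-values: 5, -15, -1, 1, 1, -3; range = 5 − (-15) = 20.
Area = (26 × 20) / 2 = 260.

260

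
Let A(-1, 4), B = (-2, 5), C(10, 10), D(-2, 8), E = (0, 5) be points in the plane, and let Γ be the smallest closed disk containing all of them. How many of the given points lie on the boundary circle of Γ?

2

The minimum enclosing circle of a finite set is fixed by two of the points (as a diameter) or three (as a circumcircle).
The farthest pair is B–C with squared distance 169. The circle on this segment as diameter has centre (4, 7.5) and r² = 169/4 = 42.25.
Check A: distance² to centre = 37.25 ≤ 42.25, so it lies inside.
All remaining points lie in this disk, and no smaller disk contains both endpoints, so this is the minimum enclosing circle.
The points at distance exactly r from the centre are B, C — 2 points.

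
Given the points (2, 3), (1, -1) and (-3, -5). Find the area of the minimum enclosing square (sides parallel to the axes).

The bounding box has width 5 and height 8.
An axis-aligned square enclosing the set must have side ≥ max(width, height).
So the minimum side is max(5, 8) = 8.
Area = 8² = 64.

64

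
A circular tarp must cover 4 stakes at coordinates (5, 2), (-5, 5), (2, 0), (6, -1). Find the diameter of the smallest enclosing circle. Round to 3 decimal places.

The minimum enclosing circle of a finite set is fixed by two of the points (as a diameter) or three (as a circumcircle).
The farthest pair is (-5, 5)–(6, -1) with squared distance 157. The circle on this segment as diameter has centre (0.5, 2) and r² = 157/4 = 39.25.
Check (5, 2): distance² to centre = 20.25 ≤ 39.25, so it lies inside.
All remaining points lie in this disk, and no smaller disk contains both endpoints, so this is the minimum enclosing circle.
Diameter = 2r = 2√(39.25) ≈ 12.530.

12.530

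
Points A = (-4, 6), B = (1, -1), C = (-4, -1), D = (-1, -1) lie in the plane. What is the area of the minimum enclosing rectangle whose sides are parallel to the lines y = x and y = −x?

42

In coordinates u = x + y, v = x − y the rectangle is axis-aligned; the map (x,y)→(u,v) scales areas by 2.
u-values: 2, 0, -5, -2; range = 2 − (-5) = 7.
v-values: -10, 2, -3, 0; range = 2 − (-10) = 12.
Area = (7 × 12) / 2 = 42.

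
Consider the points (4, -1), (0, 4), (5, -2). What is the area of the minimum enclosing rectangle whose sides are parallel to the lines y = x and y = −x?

In coordinates u = x + y, v = x − y the rectangle is axis-aligned; the map (x,y)→(u,v) scales areas by 2.
u-values: 3, 4, 3; range = 4 − 3 = 1.
v-values: 5, -4, 7; range = 7 − (-4) = 11.
Area = (1 × 11) / 2 = 5.5.

5.5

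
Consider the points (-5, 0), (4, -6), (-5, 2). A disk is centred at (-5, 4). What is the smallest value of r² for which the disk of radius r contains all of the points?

The required radius is the distance from (-5, 4) to the farthest point.
Squared distances: 16, 181, 4.
Maximum is 181, attained at (4, -6).

181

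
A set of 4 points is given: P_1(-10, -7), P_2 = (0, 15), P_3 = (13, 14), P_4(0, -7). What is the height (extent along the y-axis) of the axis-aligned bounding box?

max y = 15, min y = -7, so height = 22.

22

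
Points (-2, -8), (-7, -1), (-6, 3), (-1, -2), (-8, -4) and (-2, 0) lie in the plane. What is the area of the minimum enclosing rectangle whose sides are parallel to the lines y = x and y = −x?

In coordinates u = x + y, v = x − y the rectangle is axis-aligned; the map (x,y)→(u,v) scales areas by 2.
u-values: -10, -8, -3, -3, -12, -2; range = -2 − (-12) = 10.
v-values: 6, -6, -9, 1, -4, -2; range = 6 − (-9) = 15.
Area = (10 × 15) / 2 = 75.

75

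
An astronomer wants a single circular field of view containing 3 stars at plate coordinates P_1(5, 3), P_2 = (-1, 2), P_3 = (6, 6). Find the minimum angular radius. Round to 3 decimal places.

4.031

Side lengths²: P_1P_2² = 37, P_1P_3² = 10, P_2P_3² = 65.
Since P_2P_3² = 65 ≥ 37 + 10 = 47, the angle opposite P_2P_3 is not acute, so the smallest enclosing circle has P_2P_3 as diameter.
Centre = midpoint of P_2P_3 = (2.5, 4), r² = 65/4 = 16.25.
r = √(16.25) ≈ 4.031.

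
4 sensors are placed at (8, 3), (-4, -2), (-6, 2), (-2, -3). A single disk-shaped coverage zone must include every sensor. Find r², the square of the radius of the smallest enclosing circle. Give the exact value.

49.25

By Welzl's lemma the MEC is supported by two points (diametrically opposite) or three points (on a circumcircle).
The farthest pair is (8, 3)–(-6, 2) with squared distance 197. The circle on this segment as diameter has centre (1, 2.5) and r² = 197/4 = 49.25.
Check (-4, -2): distance² to centre = 45.25 ≤ 49.25, so it lies inside.
All remaining points lie in this disk, and no smaller disk contains both endpoints, so this is the minimum enclosing circle.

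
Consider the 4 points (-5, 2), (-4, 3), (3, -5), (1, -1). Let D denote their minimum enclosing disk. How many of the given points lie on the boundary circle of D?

The minimum enclosing circle of a finite set is fixed by two of the points (as a diameter) or three (as a circumcircle).
The minimum enclosing circle is determined by three boundary points: (-5, 2), (-4, 3), (3, -5).
Their circumcentre is (-23/30, -37/30) with r² = 12769/450.
The farthest remaining point (1, -1) is at distance² 1429/450 ≤ 12769/450.
The points at distance exactly r from the centre are (-5, 2), (-4, 3), (3, -5) — 3 points.

3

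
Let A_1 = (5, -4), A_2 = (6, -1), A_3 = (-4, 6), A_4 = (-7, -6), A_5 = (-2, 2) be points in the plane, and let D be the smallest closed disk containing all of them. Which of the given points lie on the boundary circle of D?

A_2, A_3, A_4

A smallest enclosing disk is always determined by at most three of the input points on its boundary.
The minimum enclosing circle is determined by three boundary points: A_2, A_3, A_4.
Their circumcentre is (-137/94, -95/94) with r² = 245701/4418.
The farthest remaining point A_1 is at distance² 223705/4418 ≤ 245701/4418.
The points at distance exactly r from the centre are A_2, A_3, A_4 — 3 points.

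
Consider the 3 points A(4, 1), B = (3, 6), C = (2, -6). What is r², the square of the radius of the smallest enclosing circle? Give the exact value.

36.25

Side lengths²: AB² = 26, AC² = 53, BC² = 145.
Since BC² = 145 ≥ 53 + 26 = 79, the angle opposite BC is not acute, so the smallest enclosing circle has BC as diameter.
Centre = midpoint of BC = (2.5, 0), r² = 145/4 = 36.25.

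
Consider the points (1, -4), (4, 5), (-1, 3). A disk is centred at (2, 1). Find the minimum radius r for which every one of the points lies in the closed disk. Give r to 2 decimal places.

5.10

The required radius is the distance from (2, 1) to the farthest point.
Squared distances: 26, 20, 13.
Maximum is 26, attained at (1, -4).
r = √26 ≈ 5.10.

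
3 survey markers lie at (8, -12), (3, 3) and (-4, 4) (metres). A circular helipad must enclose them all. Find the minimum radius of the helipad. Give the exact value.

Call the three points A, B, C in the order given.
Side lengths²: AB² = 250, AC² = 400, BC² = 50.
Since AC² = 400 ≥ 250 + 50 = 300, the angle opposite AC is not acute, so the smallest enclosing circle has AC as diameter.
Centre = midpoint of AC = (2, -4), r² = 400/4 = 100.
r = √100 = 10.

10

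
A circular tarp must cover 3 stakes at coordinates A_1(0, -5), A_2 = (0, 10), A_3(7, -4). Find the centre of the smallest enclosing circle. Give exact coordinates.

Side lengths²: A_1A_2² = 225, A_1A_3² = 50, A_2A_3² = 245.
Since A_2A_3² = 245 < 225 + 50 = 275, the triangle is acute, so the smallest enclosing circle is the circumcircle.
Circumcentre = (2.5, 2.5), r² = 62.5.
Centre = (2.5, 2.5).

(2.5, 2.5)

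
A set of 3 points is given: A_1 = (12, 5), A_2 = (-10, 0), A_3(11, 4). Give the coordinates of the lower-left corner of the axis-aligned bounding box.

(-10, 0)

x-range [-10, 12], y-range [0, 5].
The lower-left corner is (-10, 0).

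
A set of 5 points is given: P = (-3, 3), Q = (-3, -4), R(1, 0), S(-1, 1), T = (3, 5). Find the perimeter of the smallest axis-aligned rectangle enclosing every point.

30

Width = max x − min x = 3 − (-3) = 6.
Height = max y − min y = 5 − (-4) = 9.
Perimeter = 2(6 + 9) = 30.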